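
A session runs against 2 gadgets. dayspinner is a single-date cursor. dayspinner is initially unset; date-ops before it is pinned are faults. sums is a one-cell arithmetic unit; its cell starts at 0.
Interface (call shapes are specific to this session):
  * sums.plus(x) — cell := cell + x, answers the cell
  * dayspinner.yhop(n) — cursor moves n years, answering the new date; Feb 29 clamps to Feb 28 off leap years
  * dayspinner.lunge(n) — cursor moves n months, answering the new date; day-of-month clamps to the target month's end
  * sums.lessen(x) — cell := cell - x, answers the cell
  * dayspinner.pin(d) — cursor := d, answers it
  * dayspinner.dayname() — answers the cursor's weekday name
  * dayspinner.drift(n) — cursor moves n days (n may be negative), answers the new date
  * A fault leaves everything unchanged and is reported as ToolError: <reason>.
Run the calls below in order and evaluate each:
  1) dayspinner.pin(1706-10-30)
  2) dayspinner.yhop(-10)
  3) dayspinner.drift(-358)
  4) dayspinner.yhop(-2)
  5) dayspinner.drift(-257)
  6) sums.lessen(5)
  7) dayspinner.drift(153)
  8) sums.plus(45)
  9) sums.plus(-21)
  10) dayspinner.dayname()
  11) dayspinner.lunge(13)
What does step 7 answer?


Answer: 1693-07-26

Derivation:
CALL pin[1706-10-30]
RET  1706-10-30
CALL yhop[-10]
RET  1696-10-30
CALL drift[-358]
RET  1695-11-07
CALL yhop[-2]
RET  1693-11-07
CALL drift[-257]
RET  1693-02-23
CALL lessen[5]
RET  -5
CALL drift[153]
RET  1693-07-26
CALL plus[45]
RET  40
CALL plus[-21]
RET  19
CALL dayname[]
RET  Sunday
CALL lunge[13]
RET  1694-08-26


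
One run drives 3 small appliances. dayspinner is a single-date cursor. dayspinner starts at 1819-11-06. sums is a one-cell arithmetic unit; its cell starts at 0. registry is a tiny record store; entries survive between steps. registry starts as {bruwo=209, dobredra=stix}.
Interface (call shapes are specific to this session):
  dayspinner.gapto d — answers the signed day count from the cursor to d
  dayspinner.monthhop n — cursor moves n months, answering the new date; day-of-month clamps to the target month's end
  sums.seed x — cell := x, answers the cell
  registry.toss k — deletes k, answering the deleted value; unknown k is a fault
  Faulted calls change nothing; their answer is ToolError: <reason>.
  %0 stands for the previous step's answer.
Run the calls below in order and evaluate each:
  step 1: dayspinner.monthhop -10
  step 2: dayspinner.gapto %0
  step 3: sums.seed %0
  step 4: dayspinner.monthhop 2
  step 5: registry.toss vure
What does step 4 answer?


-> dayspinner.monthhop(n: -10)
<- 1819-01-06
-> dayspinner.gapto(d: %0)
<- 0
-> sums.seed(x: %0)
<- 0
-> dayspinner.monthhop(n: 2)
<- 1819-03-06
-> registry.toss(k: vure)
<- ToolError: no such key vure

Answer: 1819-03-06


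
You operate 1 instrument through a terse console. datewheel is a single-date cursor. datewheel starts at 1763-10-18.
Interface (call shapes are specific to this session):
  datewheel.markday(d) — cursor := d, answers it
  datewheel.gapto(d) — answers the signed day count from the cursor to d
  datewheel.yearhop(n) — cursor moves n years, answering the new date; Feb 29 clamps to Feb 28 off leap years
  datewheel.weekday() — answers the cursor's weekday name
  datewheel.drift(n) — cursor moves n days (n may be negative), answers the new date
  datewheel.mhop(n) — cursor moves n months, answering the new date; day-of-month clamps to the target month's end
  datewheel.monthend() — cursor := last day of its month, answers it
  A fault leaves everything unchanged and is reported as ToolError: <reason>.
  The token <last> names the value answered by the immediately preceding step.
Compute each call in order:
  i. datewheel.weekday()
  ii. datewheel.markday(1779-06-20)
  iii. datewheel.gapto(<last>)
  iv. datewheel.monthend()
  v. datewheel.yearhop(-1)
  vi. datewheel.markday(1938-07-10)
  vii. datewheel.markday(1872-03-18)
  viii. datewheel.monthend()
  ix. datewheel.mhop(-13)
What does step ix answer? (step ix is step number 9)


Answer: 1871-02-28

Derivation:
> datewheel.weekday
:: Tuesday
> datewheel.markday d: 1779-06-20
:: 1779-06-20
> datewheel.gapto d: <last>
:: 0
> datewheel.monthend
:: 1779-06-30
> datewheel.yearhop n: -1
:: 1778-06-30
> datewheel.markday d: 1938-07-10
:: 1938-07-10
> datewheel.markday d: 1872-03-18
:: 1872-03-18
> datewheel.monthend
:: 1872-03-31
> datewheel.mhop n: -13
:: 1871-02-28


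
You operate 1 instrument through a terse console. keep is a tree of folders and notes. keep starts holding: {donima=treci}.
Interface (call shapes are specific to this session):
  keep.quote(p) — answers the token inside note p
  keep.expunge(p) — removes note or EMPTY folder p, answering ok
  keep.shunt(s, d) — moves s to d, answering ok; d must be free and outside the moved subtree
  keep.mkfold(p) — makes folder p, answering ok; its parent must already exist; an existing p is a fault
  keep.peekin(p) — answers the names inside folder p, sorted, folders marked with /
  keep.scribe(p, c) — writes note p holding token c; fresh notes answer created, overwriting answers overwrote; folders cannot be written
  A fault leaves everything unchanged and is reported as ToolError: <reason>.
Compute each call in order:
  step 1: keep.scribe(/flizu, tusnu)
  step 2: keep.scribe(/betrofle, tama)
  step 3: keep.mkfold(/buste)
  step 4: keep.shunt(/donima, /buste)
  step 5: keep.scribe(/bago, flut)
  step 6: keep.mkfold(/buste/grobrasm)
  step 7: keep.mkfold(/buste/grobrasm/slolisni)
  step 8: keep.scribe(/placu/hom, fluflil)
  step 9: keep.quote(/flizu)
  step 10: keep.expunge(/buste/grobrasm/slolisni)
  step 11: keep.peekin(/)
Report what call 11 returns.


Answer: [bago, betrofle, buste/, donima, flizu]

Derivation:
;; scribe(p=/flizu, c=tusnu) ~> created
;; scribe(p=/betrofle, c=tama) ~> created
;; mkfold(p=/buste) ~> ok
;; shunt(s=/donima, d=/buste) ~> ToolError: exists
;; scribe(p=/bago, c=flut) ~> created
;; mkfold(p=/buste/grobrasm) ~> ok
;; mkfold(p=/buste/grobrasm/slolisni) ~> ok
;; scribe(p=/placu/hom, c=fluflil) ~> ToolError: no parent
;; quote(p=/flizu) ~> tusnu
;; expunge(p=/buste/grobrasm/slolisni) ~> ok
;; peekin(p=/) ~> [bago, betrofle, buste/, donima, flizu]


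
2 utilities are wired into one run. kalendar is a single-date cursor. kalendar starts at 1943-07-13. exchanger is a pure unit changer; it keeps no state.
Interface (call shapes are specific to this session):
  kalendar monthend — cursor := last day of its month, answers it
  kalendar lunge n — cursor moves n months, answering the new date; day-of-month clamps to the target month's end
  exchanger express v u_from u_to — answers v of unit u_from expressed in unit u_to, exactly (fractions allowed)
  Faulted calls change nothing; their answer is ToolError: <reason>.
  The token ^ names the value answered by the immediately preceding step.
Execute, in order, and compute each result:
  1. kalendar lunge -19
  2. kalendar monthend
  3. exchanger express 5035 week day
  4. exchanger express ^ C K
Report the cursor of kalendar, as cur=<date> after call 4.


Answer: cur=1941-12-31

Derivation:
-> kalendar lunge(n→-19)
<- 1941-12-13
-> kalendar monthend()
<- 1941-12-31
-> exchanger express(v→5035, u_from→week, u_to→day)
<- 35245
-> exchanger express(v→^, u_from→C, u_to→K)
<- 710363/20


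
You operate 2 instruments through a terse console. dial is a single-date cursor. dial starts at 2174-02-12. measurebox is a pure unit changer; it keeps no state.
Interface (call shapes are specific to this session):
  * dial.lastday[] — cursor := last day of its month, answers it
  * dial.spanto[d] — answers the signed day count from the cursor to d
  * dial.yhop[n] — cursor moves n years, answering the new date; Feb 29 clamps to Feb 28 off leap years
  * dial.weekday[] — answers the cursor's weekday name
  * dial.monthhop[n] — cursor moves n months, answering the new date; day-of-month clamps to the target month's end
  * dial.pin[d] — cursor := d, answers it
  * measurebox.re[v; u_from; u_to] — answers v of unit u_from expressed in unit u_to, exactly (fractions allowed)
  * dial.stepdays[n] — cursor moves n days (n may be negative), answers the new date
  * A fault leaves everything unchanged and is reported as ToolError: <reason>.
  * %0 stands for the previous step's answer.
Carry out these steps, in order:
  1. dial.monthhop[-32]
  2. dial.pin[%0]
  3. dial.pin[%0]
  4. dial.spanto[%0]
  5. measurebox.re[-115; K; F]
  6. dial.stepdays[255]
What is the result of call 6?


Answer: 2172-02-22

Derivation:
[in] dial.monthhop n='-32'
[out] 2171-06-12
[in] dial.pin d='%0'
[out] 2171-06-12
[in] dial.pin d='%0'
[out] 2171-06-12
[in] dial.spanto d='%0'
[out] 0
[in] measurebox.re v='-115' u_from='K' u_to='F'
[out] -66667/100
[in] dial.stepdays n='255'
[out] 2172-02-22


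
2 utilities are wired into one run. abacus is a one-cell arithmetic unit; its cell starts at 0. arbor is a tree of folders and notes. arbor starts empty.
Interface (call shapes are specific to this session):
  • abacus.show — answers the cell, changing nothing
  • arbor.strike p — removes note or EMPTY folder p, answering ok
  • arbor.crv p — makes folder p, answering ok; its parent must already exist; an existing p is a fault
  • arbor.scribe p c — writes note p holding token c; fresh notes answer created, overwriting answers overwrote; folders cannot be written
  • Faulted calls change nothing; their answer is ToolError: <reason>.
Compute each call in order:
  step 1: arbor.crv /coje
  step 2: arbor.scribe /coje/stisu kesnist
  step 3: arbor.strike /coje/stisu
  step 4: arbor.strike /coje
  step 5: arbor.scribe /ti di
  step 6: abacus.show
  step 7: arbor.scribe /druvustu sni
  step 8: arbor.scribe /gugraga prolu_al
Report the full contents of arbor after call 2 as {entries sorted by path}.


I invoke arbor.crv using p=/coje, which returns ok.
Then arbor.scribe using p=/coje/stisu, c=kesnist, → created.
Then arbor.strike using p=/coje/stisu, — result: ok.
Using arbor.strike using p=/coje, and get ok.
Using arbor.scribe using p=/ti, c=di: created.
Now I run abacus.show(): 0.
Using arbor.scribe using p=/druvustu, c=sni, which returns created.
I try arbor.scribe using p=/gugraga, c=prolu_al, yielding created.

Answer: {coje/, coje/stisu=kesnist}


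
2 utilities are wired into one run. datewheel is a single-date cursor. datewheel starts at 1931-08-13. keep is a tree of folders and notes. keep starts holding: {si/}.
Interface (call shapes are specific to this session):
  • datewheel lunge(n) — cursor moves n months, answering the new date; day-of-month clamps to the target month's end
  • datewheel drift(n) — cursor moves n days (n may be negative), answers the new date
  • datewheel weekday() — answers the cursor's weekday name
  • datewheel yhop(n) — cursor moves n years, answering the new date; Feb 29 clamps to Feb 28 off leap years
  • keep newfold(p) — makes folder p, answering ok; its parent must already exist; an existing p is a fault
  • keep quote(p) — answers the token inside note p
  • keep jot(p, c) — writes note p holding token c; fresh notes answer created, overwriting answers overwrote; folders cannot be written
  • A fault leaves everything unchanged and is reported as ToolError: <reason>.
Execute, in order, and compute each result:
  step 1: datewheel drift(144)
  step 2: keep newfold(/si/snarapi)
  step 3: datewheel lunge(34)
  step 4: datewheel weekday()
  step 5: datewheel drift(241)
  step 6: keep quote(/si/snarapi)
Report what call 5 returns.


Answer: 1935-07-03

Derivation:
·→ datewheel drift(n: 144)
·← 1932-01-04
·→ keep newfold(p: /si/snarapi)
·← ok
·→ datewheel lunge(n: 34)
·← 1934-11-04
·→ datewheel weekday()
·← Sunday
·→ datewheel drift(n: 241)
·← 1935-07-03
·→ keep quote(p: /si/snarapi)
·← ToolError: is a directory


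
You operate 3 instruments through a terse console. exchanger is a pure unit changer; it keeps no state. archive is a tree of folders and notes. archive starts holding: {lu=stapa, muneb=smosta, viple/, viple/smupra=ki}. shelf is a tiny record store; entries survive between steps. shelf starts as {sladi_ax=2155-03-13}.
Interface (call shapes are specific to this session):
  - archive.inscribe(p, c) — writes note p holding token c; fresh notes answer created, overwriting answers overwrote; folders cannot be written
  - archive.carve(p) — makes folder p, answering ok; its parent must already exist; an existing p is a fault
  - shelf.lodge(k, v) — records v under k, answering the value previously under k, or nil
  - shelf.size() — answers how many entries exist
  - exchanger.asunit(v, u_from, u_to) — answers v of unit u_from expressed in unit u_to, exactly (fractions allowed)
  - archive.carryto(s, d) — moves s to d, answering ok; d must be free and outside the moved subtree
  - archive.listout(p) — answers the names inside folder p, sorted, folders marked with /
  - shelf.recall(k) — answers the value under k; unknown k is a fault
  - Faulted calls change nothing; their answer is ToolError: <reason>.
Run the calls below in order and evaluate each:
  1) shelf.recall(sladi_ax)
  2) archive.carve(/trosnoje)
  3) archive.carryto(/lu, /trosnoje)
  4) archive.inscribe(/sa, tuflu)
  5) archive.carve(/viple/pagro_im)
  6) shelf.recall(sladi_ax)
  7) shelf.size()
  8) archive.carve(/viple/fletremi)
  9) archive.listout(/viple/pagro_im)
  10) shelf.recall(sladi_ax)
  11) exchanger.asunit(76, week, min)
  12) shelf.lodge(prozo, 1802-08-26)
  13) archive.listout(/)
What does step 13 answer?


Answer: [lu, muneb, sa, trosnoje/, viple/]

Derivation:
$ recall k: sladi_ax
:: 2155-03-13
$ carve p: /trosnoje
:: ok
$ carryto s: /lu d: /trosnoje
:: ToolError: exists
$ inscribe p: /sa c: tuflu
:: created
$ carve p: /viple/pagro_im
:: ok
$ recall k: sladi_ax
:: 2155-03-13
$ size
:: 1
$ carve p: /viple/fletremi
:: ok
$ listout p: /viple/pagro_im
:: []
$ recall k: sladi_ax
:: 2155-03-13
$ asunit v: 76 u_from: week u_to: min
:: 766080
$ lodge k: prozo v: 1802-08-26
:: nil
$ listout p: /
:: [lu, muneb, sa, trosnoje/, viple/]


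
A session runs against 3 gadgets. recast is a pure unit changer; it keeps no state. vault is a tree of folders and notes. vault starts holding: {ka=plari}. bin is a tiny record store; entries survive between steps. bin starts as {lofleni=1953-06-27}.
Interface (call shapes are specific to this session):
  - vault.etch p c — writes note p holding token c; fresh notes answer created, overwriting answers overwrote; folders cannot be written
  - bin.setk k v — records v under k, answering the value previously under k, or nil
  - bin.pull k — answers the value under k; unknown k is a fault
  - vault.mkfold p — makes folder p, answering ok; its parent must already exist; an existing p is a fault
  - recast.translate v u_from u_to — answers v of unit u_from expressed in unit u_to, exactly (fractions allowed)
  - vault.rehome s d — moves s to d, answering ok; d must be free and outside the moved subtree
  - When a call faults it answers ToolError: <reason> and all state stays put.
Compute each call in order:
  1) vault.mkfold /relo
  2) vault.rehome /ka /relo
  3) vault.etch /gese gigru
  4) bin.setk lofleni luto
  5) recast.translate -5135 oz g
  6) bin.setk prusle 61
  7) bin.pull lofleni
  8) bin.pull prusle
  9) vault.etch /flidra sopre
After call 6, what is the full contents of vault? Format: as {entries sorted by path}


Answer: {gese=gigru, ka=plari, relo/}

Derivation:
Invoking vault.mkfold on p: /relo, which returns ok.
I try vault.rehome on s: /ka, d: /relo, and see ToolError: exists.
I invoke vault.etch on p: /gese, c: gigru, — result: created.
I run bin.setk on k: lofleni, v: luto, and observe 1953-06-27.
Now I run recast.translate on v: -5135, u_from: oz, u_to: g, — result: -46583936399/320000.
I use bin.setk on k: prusle, v: 61, — result: nil.
Invoking bin.pull on k: lofleni, and see luto.
Next I call bin.pull on k: prusle, yielding 61.
I call vault.etch on p: /flidra, c: sopre, and observe created.


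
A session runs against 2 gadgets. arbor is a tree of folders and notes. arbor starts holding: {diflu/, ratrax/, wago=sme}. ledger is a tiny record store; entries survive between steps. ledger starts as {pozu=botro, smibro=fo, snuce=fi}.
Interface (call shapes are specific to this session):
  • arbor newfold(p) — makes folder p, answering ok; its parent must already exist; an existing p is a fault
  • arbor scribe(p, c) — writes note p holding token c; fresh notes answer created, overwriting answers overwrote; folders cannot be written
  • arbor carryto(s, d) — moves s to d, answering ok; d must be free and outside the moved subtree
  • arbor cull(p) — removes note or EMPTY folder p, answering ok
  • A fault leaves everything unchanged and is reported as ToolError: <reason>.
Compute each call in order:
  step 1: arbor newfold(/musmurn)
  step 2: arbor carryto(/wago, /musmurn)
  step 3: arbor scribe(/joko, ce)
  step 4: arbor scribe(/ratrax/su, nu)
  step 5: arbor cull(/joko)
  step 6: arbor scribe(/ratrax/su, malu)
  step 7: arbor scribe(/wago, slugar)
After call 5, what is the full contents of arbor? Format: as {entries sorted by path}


Answer: {diflu/, musmurn/, ratrax/, ratrax/su=nu, wago=sme}

Derivation:
-> arbor newfold(/musmurn)
<- ok
-> arbor carryto(/wago, /musmurn)
<- ToolError: exists
-> arbor scribe(/joko, ce)
<- created
-> arbor scribe(/ratrax/su, nu)
<- created
-> arbor cull(/joko)
<- ok
-> arbor scribe(/ratrax/su, malu)
<- overwrote
-> arbor scribe(/wago, slugar)
<- overwrote


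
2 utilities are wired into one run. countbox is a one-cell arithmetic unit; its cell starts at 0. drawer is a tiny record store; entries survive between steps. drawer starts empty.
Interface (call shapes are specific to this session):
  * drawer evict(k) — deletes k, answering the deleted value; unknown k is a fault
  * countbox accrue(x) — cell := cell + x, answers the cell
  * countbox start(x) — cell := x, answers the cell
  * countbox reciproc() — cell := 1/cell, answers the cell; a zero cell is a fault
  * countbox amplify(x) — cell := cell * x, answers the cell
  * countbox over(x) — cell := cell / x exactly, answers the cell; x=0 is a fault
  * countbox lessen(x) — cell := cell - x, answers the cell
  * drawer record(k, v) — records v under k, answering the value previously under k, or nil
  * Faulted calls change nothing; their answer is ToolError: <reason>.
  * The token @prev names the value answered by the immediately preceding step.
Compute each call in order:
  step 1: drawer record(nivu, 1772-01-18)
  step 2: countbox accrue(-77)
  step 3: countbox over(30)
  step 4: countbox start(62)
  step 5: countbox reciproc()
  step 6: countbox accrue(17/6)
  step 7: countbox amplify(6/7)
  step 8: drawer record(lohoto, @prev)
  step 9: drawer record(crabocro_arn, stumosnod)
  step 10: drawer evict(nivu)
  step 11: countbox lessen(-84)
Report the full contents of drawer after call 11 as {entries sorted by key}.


>> drawer record(k=nivu, v=1772-01-18)
<< nil
>> countbox accrue(x=-77)
<< -77
>> countbox over(x=30)
<< -77/30
>> countbox start(x=62)
<< 62
>> countbox reciproc()
<< 1/62
>> countbox accrue(x=17/6)
<< 265/93
>> countbox amplify(x=6/7)
<< 530/217
>> drawer record(k=lohoto, v=@prev)
<< nil
>> drawer record(k=crabocro_arn, v=stumosnod)
<< nil
>> drawer evict(k=nivu)
<< 1772-01-18
>> countbox lessen(x=-84)
<< 18758/217

Answer: {crabocro_arn=stumosnod, lohoto=530/217}


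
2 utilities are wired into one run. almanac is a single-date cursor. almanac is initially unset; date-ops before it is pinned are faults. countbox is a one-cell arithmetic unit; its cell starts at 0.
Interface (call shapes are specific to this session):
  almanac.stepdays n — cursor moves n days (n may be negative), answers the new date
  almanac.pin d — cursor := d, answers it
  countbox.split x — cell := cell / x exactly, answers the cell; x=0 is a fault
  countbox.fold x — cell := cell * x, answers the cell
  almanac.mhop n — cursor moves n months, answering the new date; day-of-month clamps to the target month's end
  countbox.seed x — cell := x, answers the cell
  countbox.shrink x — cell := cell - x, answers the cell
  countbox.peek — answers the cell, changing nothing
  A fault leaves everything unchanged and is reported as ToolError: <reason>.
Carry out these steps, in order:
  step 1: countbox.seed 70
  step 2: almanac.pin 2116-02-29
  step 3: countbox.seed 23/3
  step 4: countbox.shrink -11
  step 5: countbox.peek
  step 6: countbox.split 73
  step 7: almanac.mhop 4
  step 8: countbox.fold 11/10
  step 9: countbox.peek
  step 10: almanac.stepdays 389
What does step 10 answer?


-- seed(x: 70) ~> 70
-- pin(d: 2116-02-29) ~> 2116-02-29
-- seed(x: 23/3) ~> 23/3
-- shrink(x: -11) ~> 56/3
-- peek() ~> 56/3
-- split(x: 73) ~> 56/219
-- mhop(n: 4) ~> 2116-06-29
-- fold(x: 11/10) ~> 308/1095
-- peek() ~> 308/1095
-- stepdays(n: 389) ~> 2117-07-23

Answer: 2117-07-23


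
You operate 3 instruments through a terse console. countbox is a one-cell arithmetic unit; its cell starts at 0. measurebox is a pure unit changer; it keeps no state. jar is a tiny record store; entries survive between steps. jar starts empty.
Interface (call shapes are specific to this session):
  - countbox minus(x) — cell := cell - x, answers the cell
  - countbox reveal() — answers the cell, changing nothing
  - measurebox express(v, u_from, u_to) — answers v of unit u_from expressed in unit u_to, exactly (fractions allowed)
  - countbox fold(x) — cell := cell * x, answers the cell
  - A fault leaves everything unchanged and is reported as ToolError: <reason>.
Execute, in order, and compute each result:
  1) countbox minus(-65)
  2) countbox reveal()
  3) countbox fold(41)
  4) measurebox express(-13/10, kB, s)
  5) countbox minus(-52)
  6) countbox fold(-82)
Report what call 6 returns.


! countbox minus(x: -65) == 65
! countbox reveal() == 65
! countbox fold(x: 41) == 2665
! measurebox express(v: -13/10, u_from: kB, u_to: s) == ToolError: incompatible units
! countbox minus(x: -52) == 2717
! countbox fold(x: -82) == -222794

Answer: -222794


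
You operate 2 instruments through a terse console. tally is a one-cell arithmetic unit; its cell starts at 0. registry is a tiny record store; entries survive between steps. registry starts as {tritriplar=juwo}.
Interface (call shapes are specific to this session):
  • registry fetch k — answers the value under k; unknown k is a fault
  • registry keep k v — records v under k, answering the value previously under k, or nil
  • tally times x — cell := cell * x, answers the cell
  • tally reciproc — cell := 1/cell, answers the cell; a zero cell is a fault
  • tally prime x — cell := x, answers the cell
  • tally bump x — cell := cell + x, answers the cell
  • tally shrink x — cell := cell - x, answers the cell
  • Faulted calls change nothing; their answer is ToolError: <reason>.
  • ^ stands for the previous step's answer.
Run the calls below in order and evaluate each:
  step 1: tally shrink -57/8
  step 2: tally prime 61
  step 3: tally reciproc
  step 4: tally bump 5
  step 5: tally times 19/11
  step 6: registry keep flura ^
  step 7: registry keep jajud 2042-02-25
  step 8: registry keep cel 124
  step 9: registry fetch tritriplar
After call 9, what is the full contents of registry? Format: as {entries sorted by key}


CALL tally shrink[x→-57/8]
RET  57/8
CALL tally prime[x→61]
RET  61
CALL tally reciproc[]
RET  1/61
CALL tally bump[x→5]
RET  306/61
CALL tally times[x→19/11]
RET  5814/671
CALL registry keep[k→flura; v→^]
RET  nil
CALL registry keep[k→jajud; v→2042-02-25]
RET  nil
CALL registry keep[k→cel; v→124]
RET  nil
CALL registry fetch[k→tritriplar]
RET  juwo

Answer: {cel=124, flura=5814/671, jajud=2042-02-25, tritriplar=juwo}


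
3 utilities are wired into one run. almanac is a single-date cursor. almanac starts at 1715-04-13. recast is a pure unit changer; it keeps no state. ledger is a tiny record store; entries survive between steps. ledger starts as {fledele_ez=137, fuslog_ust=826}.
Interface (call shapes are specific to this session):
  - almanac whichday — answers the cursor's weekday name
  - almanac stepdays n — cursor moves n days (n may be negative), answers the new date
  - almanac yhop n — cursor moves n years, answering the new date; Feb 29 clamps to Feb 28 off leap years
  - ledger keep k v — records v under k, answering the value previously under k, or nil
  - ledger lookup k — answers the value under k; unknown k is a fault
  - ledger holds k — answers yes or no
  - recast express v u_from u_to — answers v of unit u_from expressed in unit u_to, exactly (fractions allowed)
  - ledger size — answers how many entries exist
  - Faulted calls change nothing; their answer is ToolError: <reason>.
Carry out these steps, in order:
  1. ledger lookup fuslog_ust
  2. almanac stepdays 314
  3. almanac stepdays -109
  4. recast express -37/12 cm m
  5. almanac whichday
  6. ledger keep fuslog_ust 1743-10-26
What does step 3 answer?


Answer: 1715-11-04

Derivation:
Do: ledger lookup[k=fuslog_ust]
See: 826
Do: almanac stepdays[n=314]
See: 1716-02-21
Do: almanac stepdays[n=-109]
See: 1715-11-04
Do: recast express[v=-37/12; u_from=cm; u_to=m]
See: -37/1200
Do: almanac whichday[]
See: Monday
Do: ledger keep[k=fuslog_ust; v=1743-10-26]
See: 826


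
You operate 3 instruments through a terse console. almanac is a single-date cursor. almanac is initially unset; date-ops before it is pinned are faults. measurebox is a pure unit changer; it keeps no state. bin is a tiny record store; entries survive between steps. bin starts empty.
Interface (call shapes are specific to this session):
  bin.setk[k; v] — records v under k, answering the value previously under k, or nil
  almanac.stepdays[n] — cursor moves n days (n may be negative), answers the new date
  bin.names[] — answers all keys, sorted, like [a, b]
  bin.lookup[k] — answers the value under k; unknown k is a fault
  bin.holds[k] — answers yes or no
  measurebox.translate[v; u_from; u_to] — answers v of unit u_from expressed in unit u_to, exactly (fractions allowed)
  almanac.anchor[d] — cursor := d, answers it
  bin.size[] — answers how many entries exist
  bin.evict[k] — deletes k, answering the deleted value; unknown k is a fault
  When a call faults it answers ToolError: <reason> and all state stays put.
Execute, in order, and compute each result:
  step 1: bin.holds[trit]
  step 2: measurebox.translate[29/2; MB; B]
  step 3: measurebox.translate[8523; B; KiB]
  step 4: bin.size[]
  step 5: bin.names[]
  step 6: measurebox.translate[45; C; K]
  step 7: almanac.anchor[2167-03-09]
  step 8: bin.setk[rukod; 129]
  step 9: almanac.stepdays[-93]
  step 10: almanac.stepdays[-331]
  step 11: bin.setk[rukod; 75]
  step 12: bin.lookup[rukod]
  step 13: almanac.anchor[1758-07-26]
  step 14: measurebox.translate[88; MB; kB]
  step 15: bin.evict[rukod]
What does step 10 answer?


Answer: 2166-01-09

Derivation:
I invoke holds(k: trit), — result: no.
Now I run translate(v: 29/2, u_from: MB, u_to: B), and get 14500000.
Next I call translate(v: 8523, u_from: B, u_to: KiB), and see 8523/1024.
Calling size, which returns 0.
I try names(), which returns [].
Calling translate(v: 45, u_from: C, u_to: K), and observe 6363/20.
Using anchor(d: 2167-03-09), and get 2167-03-09.
Next I call setk(k: rukod, v: 129), yielding nil.
Now I run stepdays(n: -93), which returns 2166-12-06.
I try stepdays(n: -331), → 2166-01-09.
Invoking setk(k: rukod, v: 75), → 129.
I use lookup(k: rukod), and see 75.
I run anchor(d: 1758-07-26), → 1758-07-26.
I use translate(v: 88, u_from: MB, u_to: kB): 88000.
Using evict(k: rukod), and observe 75.


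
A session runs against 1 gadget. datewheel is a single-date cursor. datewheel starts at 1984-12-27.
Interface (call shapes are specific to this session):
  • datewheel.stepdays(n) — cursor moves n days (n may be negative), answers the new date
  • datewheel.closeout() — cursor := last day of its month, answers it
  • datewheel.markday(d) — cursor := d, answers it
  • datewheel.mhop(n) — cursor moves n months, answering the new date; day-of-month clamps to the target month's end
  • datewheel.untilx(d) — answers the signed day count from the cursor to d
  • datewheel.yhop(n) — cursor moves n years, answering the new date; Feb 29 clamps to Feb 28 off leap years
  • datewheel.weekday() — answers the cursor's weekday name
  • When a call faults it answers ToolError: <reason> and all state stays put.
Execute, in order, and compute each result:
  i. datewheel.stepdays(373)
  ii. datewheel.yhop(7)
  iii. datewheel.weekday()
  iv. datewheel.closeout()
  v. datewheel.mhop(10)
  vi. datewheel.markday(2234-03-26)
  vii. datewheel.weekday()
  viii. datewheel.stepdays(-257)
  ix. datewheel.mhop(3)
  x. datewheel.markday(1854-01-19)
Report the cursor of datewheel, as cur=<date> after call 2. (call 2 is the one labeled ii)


Answer: cur=1993-01-04

Derivation:
I call datewheel.stepdays using n=373, → 1986-01-04.
Calling datewheel.yhop using n=7, giving 1993-01-04.
Invoking datewheel.weekday(), giving Monday.
I invoke datewheel.closeout, and get 1993-01-31.
I try datewheel.mhop using n=10, giving 1993-11-30.
I invoke datewheel.markday using d=2234-03-26, and see 2234-03-26.
I run datewheel.weekday(), yielding Wednesday.
I call datewheel.stepdays using n=-257, — result: 2233-07-12.
I call datewheel.mhop using n=3, — result: 2233-10-12.
I try datewheel.markday using d=1854-01-19, and get 1854-01-19.


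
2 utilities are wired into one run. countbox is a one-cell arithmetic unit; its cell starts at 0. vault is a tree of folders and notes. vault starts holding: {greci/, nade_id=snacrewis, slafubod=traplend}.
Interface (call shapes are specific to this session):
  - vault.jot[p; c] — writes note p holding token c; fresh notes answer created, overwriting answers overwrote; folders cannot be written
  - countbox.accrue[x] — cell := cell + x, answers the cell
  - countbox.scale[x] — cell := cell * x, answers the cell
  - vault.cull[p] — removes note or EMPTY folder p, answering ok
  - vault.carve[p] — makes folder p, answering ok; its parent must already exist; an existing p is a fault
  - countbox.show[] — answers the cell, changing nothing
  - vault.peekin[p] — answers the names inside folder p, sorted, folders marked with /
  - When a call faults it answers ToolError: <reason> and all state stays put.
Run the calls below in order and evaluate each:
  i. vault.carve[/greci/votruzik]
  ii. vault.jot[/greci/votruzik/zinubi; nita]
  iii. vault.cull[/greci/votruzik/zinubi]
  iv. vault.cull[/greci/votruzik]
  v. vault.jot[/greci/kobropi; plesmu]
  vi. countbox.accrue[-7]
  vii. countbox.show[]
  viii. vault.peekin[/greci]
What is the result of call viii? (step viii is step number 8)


Answer: [kobropi]

Derivation:
>>> vault.carve /greci/votruzik
:: ok
>>> vault.jot /greci/votruzik/zinubi nita
:: created
>>> vault.cull /greci/votruzik/zinubi
:: ok
>>> vault.cull /greci/votruzik
:: ok
>>> vault.jot /greci/kobropi plesmu
:: created
>>> countbox.accrue -7
:: -7
>>> countbox.show
:: -7
>>> vault.peekin /greci
:: [kobropi]


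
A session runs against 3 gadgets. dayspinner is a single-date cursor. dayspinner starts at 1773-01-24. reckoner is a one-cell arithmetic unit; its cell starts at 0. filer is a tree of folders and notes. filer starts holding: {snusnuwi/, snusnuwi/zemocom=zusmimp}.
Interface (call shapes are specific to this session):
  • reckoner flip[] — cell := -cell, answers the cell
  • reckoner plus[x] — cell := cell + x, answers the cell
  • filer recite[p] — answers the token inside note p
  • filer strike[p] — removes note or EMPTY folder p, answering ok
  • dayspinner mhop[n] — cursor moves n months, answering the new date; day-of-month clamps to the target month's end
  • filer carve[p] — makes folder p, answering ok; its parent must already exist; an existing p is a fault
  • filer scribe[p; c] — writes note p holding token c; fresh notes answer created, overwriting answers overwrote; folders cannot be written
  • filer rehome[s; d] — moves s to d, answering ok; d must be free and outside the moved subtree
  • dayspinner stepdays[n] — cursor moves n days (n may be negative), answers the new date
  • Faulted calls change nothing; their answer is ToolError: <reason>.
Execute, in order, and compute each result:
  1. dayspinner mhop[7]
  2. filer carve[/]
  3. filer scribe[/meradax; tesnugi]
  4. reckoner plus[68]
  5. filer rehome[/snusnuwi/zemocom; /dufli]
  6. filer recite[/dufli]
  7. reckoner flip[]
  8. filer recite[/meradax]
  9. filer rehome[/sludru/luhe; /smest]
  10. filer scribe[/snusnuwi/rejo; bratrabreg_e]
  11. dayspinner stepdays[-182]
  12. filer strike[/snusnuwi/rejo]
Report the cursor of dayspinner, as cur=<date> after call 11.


CALL dayspinner mhop[7]
RET  1773-08-24
CALL filer carve[/]
RET  ToolError: exists
CALL filer scribe[/meradax; tesnugi]
RET  created
CALL reckoner plus[68]
RET  68
CALL filer rehome[/snusnuwi/zemocom; /dufli]
RET  ok
CALL filer recite[/dufli]
RET  zusmimp
CALL reckoner flip[]
RET  -68
CALL filer recite[/meradax]
RET  tesnugi
CALL filer rehome[/sludru/luhe; /smest]
RET  ToolError: not found
CALL filer scribe[/snusnuwi/rejo; bratrabreg_e]
RET  created
CALL dayspinner stepdays[-182]
RET  1773-02-23
CALL filer strike[/snusnuwi/rejo]
RET  ok

Answer: cur=1773-02-23


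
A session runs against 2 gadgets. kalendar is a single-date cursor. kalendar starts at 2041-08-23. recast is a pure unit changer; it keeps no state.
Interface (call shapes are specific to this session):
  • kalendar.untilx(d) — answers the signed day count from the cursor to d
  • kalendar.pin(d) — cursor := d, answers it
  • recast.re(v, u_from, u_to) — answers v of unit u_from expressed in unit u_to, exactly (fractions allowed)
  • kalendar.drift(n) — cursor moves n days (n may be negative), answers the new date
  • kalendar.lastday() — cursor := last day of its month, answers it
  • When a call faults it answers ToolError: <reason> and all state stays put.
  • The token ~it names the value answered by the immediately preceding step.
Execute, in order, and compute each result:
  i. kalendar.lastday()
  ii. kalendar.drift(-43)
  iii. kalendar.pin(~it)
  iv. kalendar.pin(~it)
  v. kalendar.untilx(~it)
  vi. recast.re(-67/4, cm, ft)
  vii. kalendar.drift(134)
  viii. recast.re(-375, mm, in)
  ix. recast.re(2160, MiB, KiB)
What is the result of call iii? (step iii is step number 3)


Answer: 2041-07-19

Derivation:
~$ kalendar.lastday
= 2041-08-31
~$ kalendar.drift n→-43
= 2041-07-19
~$ kalendar.pin d→~it
= 2041-07-19
~$ kalendar.pin d→~it
= 2041-07-19
~$ kalendar.untilx d→~it
= 0
~$ recast.re v→-67/4 u_from→cm u_to→ft
= -1675/3048
~$ kalendar.drift n→134
= 2041-11-30
~$ recast.re v→-375 u_from→mm u_to→in
= -1875/127
~$ recast.re v→2160 u_from→MiB u_to→KiB
= 2211840


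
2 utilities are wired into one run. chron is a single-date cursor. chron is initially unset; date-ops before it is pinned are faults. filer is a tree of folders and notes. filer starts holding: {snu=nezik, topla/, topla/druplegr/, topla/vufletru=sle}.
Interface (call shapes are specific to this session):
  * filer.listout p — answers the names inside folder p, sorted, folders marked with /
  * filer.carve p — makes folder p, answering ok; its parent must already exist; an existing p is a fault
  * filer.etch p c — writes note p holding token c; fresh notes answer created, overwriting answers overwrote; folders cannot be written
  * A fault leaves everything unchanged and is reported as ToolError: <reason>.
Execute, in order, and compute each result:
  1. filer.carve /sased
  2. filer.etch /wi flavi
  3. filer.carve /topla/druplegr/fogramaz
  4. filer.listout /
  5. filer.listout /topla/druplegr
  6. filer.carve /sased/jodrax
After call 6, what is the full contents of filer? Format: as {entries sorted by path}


Act: filer.carve[p='/sased']
Obs: ok
Act: filer.etch[p='/wi'; c='flavi']
Obs: created
Act: filer.carve[p='/topla/druplegr/fogramaz']
Obs: ok
Act: filer.listout[p='/']
Obs: [sased/, snu, topla/, wi]
Act: filer.listout[p='/topla/druplegr']
Obs: [fogramaz/]
Act: filer.carve[p='/sased/jodrax']
Obs: ok

Answer: {sased/, sased/jodrax/, snu=nezik, topla/, topla/druplegr/, topla/druplegr/fogramaz/, topla/vufletru=sle, wi=flavi}


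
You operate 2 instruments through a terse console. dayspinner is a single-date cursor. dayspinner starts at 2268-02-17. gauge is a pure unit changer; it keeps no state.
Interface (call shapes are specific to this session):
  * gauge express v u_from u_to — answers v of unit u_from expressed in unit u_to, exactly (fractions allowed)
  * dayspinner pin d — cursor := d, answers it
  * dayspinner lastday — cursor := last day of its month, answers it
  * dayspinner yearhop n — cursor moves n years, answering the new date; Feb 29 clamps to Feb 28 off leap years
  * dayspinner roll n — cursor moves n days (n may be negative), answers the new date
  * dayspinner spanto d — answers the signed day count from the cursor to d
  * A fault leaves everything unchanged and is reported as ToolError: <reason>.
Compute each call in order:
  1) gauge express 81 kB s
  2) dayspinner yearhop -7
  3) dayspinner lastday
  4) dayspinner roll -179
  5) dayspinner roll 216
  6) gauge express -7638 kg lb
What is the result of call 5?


CALL gauge express[v=81; u_from=kB; u_to=s]
RET  ToolError: incompatible units
CALL dayspinner yearhop[n=-7]
RET  2261-02-17
CALL dayspinner lastday[]
RET  2261-02-28
CALL dayspinner roll[n=-179]
RET  2260-09-02
CALL dayspinner roll[n=216]
RET  2261-04-06
CALL gauge express[v=-7638; u_from=kg; u_to=lb]
RET  -763800000000/45359237

Answer: 2261-04-06


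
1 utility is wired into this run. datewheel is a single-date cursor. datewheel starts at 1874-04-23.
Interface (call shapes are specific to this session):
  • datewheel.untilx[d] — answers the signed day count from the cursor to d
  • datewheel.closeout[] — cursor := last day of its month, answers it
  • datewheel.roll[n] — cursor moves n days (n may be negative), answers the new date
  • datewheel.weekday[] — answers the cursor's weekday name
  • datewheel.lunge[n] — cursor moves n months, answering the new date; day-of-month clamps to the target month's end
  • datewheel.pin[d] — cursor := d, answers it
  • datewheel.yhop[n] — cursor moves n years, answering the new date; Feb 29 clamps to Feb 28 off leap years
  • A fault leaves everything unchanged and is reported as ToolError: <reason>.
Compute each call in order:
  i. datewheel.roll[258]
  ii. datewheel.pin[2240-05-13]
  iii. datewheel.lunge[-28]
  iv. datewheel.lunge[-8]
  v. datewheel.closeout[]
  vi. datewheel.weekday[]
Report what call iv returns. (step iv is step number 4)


;; 1. datewheel.roll(n→258) -> 1875-01-06
;; 2. datewheel.pin(d→2240-05-13) -> 2240-05-13
;; 3. datewheel.lunge(n→-28) -> 2238-01-13
;; 4. datewheel.lunge(n→-8) -> 2237-05-13
;; 5. datewheel.closeout() -> 2237-05-31
;; 6. datewheel.weekday() -> Wednesday

Answer: 2237-05-13


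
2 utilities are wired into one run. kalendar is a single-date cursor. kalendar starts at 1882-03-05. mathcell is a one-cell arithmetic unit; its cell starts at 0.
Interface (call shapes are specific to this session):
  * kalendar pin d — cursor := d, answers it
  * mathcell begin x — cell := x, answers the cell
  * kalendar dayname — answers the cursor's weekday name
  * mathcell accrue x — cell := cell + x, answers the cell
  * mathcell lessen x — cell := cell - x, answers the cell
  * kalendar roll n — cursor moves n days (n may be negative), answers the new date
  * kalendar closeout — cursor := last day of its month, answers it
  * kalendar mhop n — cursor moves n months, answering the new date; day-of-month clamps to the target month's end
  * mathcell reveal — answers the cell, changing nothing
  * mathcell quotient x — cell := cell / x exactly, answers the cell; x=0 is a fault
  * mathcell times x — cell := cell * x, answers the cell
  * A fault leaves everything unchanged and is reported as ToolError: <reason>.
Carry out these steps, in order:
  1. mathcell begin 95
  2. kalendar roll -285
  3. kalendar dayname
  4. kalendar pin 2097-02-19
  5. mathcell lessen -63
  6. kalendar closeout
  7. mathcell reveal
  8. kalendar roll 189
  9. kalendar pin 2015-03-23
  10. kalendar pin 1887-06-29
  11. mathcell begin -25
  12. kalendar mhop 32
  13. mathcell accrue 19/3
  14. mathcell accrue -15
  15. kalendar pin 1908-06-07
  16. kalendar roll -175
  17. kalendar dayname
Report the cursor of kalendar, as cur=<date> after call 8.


Answer: cur=2097-09-05

Derivation:
[in] mathcell begin x: 95
[out] 95
[in] kalendar roll n: -285
[out] 1881-05-24
[in] kalendar dayname
[out] Tuesday
[in] kalendar pin d: 2097-02-19
[out] 2097-02-19
[in] mathcell lessen x: -63
[out] 158
[in] kalendar closeout
[out] 2097-02-28
[in] mathcell reveal
[out] 158
[in] kalendar roll n: 189
[out] 2097-09-05
[in] kalendar pin d: 2015-03-23
[out] 2015-03-23
[in] kalendar pin d: 1887-06-29
[out] 1887-06-29
[in] mathcell begin x: -25
[out] -25
[in] kalendar mhop n: 32
[out] 1890-02-28
[in] mathcell accrue x: 19/3
[out] -56/3
[in] mathcell accrue x: -15
[out] -101/3
[in] kalendar pin d: 1908-06-07
[out] 1908-06-07
[in] kalendar roll n: -175
[out] 1907-12-15
[in] kalendar dayname
[out] Sunday
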